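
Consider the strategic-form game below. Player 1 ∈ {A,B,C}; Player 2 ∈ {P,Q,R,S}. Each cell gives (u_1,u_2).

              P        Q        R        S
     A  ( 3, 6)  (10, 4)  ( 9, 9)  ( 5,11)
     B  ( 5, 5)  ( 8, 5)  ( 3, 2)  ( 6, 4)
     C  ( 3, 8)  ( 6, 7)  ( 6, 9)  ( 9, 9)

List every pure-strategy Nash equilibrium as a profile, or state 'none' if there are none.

(A,P): not NE [P1→B gives 5>3; P2→S gives 11>6]
(A,Q): not NE [P2→S gives 11>4]
(A,R): not NE [P2→S gives 11>9]
(A,S): not NE [P1→C gives 9>5]
(B,P): NE
(B,Q): not NE [P1→A gives 10>8]
(B,R): not NE [P1→A gives 9>3; P2→Q gives 5>2]
(B,S): not NE [P1→C gives 9>6; P2→Q gives 5>4]
(C,P): not NE [P1→B gives 5>3; P2→S gives 9>8]
(C,Q): not NE [P1→A gives 10>6; P2→S gives 9>7]
(C,R): not NE [P1→A gives 9>6]
(C,S): NE

NE set: (B,P), (C,S)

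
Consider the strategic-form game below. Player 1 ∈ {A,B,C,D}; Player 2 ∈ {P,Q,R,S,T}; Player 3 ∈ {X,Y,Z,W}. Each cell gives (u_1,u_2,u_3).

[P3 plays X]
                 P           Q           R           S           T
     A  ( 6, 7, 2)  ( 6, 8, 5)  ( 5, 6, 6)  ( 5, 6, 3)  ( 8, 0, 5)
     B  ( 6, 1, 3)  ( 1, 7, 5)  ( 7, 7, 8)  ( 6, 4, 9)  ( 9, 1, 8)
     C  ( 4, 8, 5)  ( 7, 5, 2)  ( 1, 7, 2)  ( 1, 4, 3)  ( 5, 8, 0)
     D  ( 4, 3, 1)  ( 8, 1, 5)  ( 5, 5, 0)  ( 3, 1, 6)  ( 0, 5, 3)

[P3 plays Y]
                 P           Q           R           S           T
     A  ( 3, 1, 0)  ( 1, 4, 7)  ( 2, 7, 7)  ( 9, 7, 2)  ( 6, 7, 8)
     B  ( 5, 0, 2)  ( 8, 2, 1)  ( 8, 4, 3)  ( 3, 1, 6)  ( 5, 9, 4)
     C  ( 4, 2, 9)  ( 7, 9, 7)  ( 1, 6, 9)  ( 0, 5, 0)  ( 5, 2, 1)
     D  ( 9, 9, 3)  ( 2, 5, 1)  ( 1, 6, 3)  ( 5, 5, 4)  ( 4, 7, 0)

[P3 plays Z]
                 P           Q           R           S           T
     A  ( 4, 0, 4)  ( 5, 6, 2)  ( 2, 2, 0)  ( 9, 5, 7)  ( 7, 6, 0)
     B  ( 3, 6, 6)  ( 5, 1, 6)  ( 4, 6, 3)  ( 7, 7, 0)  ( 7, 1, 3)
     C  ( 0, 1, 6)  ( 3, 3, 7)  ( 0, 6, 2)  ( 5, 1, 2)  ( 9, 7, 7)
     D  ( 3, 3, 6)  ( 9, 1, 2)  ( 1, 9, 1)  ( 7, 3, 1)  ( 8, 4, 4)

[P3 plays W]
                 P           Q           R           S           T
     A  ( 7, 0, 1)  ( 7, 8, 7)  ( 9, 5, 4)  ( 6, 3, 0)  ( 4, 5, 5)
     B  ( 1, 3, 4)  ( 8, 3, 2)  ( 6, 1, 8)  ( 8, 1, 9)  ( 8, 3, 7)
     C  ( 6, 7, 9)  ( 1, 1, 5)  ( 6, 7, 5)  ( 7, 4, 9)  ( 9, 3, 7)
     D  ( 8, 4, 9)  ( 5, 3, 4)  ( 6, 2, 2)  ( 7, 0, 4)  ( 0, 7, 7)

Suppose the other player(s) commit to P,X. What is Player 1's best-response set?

P1 best: {A,B}

u_1(A vs P,X) = 6
u_1(B vs P,X) = 6
u_1(C vs P,X) = 4
u_1(D vs P,X) = 4
max payoff 6 at {A,B}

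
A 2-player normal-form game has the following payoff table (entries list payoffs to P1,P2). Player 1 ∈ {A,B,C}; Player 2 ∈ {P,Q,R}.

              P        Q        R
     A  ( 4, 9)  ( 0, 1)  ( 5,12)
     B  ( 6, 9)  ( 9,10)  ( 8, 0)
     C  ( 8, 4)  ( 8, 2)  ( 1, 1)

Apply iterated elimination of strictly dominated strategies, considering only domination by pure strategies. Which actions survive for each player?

P1 drop A (B beats it: P:6>4 Q:9>0 R:8>5)
P2 drop R (P beats it: B:9>0 C:4>1)
P1→{B,C} P2→{P,Q}

IESDS → P1:{B,C} P2:{P,Q}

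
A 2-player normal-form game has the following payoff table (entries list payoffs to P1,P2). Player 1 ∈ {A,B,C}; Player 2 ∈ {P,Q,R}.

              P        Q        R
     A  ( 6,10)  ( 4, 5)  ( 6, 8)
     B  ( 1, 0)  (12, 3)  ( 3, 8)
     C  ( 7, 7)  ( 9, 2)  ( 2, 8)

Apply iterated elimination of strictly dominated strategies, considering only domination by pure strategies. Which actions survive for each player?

Remaining: P1:{A,C} P2:{P,R}

P2 drop Q (R beats it: A:8>5 B:8>3 C:8>2)
P1 drop B (A beats it: P:6>1 R:6>3)
P1→{A,C} P2→{P,R}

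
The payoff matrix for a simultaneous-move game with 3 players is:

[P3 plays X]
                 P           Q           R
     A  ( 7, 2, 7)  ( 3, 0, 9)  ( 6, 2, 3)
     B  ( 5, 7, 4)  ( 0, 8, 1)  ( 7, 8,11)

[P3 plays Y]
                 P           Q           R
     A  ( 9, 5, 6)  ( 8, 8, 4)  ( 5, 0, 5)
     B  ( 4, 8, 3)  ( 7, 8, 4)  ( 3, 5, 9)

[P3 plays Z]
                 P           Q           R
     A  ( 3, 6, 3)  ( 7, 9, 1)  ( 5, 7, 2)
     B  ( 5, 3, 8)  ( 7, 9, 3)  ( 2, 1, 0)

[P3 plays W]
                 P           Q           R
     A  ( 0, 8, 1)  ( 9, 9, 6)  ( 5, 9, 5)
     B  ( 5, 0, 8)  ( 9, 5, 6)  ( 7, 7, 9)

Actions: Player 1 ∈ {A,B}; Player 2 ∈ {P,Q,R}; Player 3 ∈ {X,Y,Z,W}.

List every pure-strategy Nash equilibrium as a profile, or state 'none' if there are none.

(A,P,X): NE
(A,P,Y): not NE [P2→Q gives 8>5; P3→X gives 7>6]
(A,P,Z): not NE [P1→B gives 5>3; P2→Q gives 9>6; P3→X gives 7>3]
(A,P,W): not NE [P1→B gives 5>0; P2→R gives 9>8; P3→X gives 7>1]
(A,Q,X): not NE [P2→R gives 2>0]
(A,Q,Y): not NE [P3→X gives 9>4]
(A,Q,Z): not NE [P3→X gives 9>1]
(A,Q,W): not NE [P3→X gives 9>6]
(A,R,X): not NE [P1→B gives 7>6; P3→W gives 5>3]
(A,R,Y): not NE [P2→Q gives 8>0]
(A,R,Z): not NE [P2→Q gives 9>7; P3→W gives 5>2]
(A,R,W): not NE [P1→B gives 7>5]
(B,P,X): not NE [P1→A gives 7>5; P2→R gives 8>7; P3→W gives 8>4]
(B,P,Y): not NE [P1→A gives 9>4; P3→W gives 8>3]
(B,P,Z): not NE [P2→Q gives 9>3]
(B,P,W): not NE [P2→R gives 7>0]
(B,Q,X): not NE [P1→A gives 3>0; P3→W gives 6>1]
(B,Q,Y): not NE [P1→A gives 8>7; P3→W gives 6>4]
(B,Q,Z): not NE [P3→W gives 6>3]
(B,Q,W): not NE [P2→R gives 7>5]
(B,R,X): NE
(B,R,Y): not NE [P1→A gives 5>3; P2→Q gives 8>5; P3→X gives 11>9]
(B,R,Z): not NE [P1→A gives 5>2; P2→Q gives 9>1; P3→X gives 11>0]
(B,R,W): not NE [P3→X gives 11>9]

PSNE = {(A,P,X), (B,R,X)}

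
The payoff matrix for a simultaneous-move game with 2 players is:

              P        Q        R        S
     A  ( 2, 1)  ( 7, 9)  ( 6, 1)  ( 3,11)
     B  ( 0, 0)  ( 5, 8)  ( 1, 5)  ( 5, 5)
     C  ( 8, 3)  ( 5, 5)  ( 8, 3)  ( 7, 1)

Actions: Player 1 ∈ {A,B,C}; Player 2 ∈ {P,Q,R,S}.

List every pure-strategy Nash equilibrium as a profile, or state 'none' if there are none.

(A,P): not NE [P1→C gives 8>2; P2→S gives 11>1]
(A,Q): not NE [P2→S gives 11>9]
(A,R): not NE [P1→C gives 8>6; P2→S gives 11>1]
(A,S): not NE [P1→C gives 7>3]
(B,P): not NE [P1→C gives 8>0; P2→Q gives 8>0]
(B,Q): not NE [P1→A gives 7>5]
(B,R): not NE [P1→C gives 8>1; P2→Q gives 8>5]
(B,S): not NE [P1→C gives 7>5; P2→Q gives 8>5]
(C,P): not NE [P2→Q gives 5>3]
(C,Q): not NE [P1→A gives 7>5]
(C,R): not NE [P2→Q gives 5>3]
(C,S): not NE [P2→Q gives 5>1]

PSNE: ∅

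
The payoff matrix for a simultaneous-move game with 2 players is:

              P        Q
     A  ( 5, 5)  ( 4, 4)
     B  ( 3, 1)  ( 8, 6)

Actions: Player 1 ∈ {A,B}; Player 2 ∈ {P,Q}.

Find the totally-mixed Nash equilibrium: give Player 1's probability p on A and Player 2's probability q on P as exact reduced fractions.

(p,q) = (5/6, 2/3)

P1 indiff ⇒ q·5+(1-q)·4 = q·3+(1-q)·8 ⇒ q(2) = (1-q)(4) ⇒ q = 2/3
P2 indiff ⇒ p·5+(1-p)·1 = p·4+(1-p)·6 ⇒ p(1) = (1-p)(5) ⇒ p = 5/6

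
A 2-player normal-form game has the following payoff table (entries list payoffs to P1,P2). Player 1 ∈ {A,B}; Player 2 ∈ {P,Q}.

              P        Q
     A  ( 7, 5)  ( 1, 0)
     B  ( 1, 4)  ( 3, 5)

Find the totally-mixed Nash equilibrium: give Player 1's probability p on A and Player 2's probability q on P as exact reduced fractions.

P1 indiff ⇒ q·7+(1-q)·1 = q·1+(1-q)·3 ⇒ q(6) = (1-q)(2) ⇒ q = 1/4
P2 indiff ⇒ p·5+(1-p)·4 = p·0+(1-p)·5 ⇒ p(5) = (1-p)(1) ⇒ p = 1/6

p=1/6, q=1/4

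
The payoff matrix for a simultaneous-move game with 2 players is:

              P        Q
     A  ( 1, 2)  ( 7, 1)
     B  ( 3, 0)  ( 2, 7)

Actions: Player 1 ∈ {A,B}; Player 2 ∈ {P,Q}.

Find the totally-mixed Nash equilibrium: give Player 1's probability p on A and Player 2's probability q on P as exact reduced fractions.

P1 indiff ⇒ q·1+(1-q)·7 = q·3+(1-q)·2 ⇒ q(-2) = (1-q)(-5) ⇒ q = 5/7
P2 indiff ⇒ p·2+(1-p)·0 = p·1+(1-p)·7 ⇒ p(1) = (1-p)(7) ⇒ p = 7/8

P1 mixes 7/8 on A; P2 mixes 5/7 on P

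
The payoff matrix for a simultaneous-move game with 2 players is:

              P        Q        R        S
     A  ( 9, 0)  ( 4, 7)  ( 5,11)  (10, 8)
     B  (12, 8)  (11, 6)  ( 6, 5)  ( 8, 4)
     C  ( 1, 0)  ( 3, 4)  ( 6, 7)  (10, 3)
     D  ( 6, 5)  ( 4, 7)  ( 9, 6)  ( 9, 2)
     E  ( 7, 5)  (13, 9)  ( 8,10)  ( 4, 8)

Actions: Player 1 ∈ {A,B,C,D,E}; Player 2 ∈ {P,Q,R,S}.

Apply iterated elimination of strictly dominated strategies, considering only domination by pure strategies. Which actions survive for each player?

Remaining: P1:{B,D,E} P2:{P,Q,R}

P2 drop S (R beats it: A:11>8 B:5>4 C:7>3 D:6>2 E:10>8)
P1 drop A (B beats it: P:12>9 Q:11>4 R:6>5)
P1 drop C (D beats it: P:6>1 Q:4>3 R:9>6)
P1→{B,D,E} P2→{P,Q,R}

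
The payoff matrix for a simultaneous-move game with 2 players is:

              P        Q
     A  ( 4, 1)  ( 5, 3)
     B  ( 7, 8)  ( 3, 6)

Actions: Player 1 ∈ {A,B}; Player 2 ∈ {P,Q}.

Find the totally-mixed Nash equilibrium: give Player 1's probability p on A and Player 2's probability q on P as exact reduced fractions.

p=1/2, q=2/5

P1 indiff ⇒ q·4+(1-q)·5 = q·7+(1-q)·3 ⇒ q(-3) = (1-q)(-2) ⇒ q = 2/5
P2 indiff ⇒ p·1+(1-p)·8 = p·3+(1-p)·6 ⇒ p(-2) = (1-p)(-2) ⇒ p = 1/2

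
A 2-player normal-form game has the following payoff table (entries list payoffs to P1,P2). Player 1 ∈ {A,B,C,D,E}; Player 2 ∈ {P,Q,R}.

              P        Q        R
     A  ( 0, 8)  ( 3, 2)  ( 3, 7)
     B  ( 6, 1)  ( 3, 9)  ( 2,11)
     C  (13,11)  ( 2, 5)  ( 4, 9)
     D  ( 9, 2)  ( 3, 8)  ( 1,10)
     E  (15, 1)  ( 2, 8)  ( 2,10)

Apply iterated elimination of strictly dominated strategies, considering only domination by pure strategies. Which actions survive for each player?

Remaining: P1:{C,E} P2:{P,R}

P2 drop Q (R beats it: A:7>2 B:11>9 C:9>5 D:10>8 E:10>8)
P1 drop A (C beats it: P:13>0 R:4>3)
P1 drop B (C beats it: P:13>6 R:4>2)
P1 drop D (C beats it: P:13>9 R:4>1)
P1→{C,E} P2→{P,R}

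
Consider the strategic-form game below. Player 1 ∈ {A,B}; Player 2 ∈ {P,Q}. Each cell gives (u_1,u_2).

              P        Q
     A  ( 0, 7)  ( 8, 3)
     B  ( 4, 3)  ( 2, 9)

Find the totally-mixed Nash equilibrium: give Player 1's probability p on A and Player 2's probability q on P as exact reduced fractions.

P1 indiff ⇒ q·0+(1-q)·8 = q·4+(1-q)·2 ⇒ q(-4) = (1-q)(-6) ⇒ q = 3/5
P2 indiff ⇒ p·7+(1-p)·3 = p·3+(1-p)·9 ⇒ p(4) = (1-p)(6) ⇒ p = 3/5

p=3/5, q=3/5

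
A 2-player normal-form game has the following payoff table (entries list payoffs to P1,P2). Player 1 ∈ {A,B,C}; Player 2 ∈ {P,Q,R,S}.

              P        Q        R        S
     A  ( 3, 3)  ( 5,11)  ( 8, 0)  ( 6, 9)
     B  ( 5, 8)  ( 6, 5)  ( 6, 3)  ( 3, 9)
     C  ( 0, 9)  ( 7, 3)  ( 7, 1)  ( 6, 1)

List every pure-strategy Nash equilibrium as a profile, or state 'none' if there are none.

Equilibria: none

(A,P): not NE [P1→B gives 5>3; P2→Q gives 11>3]
(A,Q): not NE [P1→C gives 7>5]
(A,R): not NE [P2→Q gives 11>0]
(A,S): not NE [P2→Q gives 11>9]
(B,P): not NE [P2→S gives 9>8]
(B,Q): not NE [P1→C gives 7>6; P2→S gives 9>5]
(B,R): not NE [P1→A gives 8>6; P2→S gives 9>3]
(B,S): not NE [P1→C gives 6>3]
(C,P): not NE [P1→B gives 5>0]
(C,Q): not NE [P2→P gives 9>3]
(C,R): not NE [P1→A gives 8>7; P2→P gives 9>1]
(C,S): not NE [P2→P gives 9>1]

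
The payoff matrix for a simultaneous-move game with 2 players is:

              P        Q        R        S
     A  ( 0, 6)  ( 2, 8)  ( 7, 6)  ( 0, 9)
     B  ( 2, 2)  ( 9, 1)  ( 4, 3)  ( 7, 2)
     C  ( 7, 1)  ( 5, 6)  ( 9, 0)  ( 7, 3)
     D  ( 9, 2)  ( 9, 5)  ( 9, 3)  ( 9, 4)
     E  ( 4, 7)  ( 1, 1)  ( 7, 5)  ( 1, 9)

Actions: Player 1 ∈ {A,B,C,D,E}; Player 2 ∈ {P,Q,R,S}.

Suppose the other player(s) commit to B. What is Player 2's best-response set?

u_2(P vs B) = 2
u_2(Q vs B) = 1
u_2(R vs B) = 3
u_2(S vs B) = 2
max payoff 3 at {R}

argmax u_2 = {R}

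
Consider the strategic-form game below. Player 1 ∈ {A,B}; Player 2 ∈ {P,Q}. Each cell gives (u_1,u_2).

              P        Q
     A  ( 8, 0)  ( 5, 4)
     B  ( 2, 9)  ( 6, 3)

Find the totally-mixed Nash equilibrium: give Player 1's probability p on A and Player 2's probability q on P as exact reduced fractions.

p=3/5, q=1/7

P1 indiff ⇒ q·8+(1-q)·5 = q·2+(1-q)·6 ⇒ q(6) = (1-q)(1) ⇒ q = 1/7
P2 indiff ⇒ p·0+(1-p)·9 = p·4+(1-p)·3 ⇒ p(-4) = (1-p)(-6) ⇒ p = 3/5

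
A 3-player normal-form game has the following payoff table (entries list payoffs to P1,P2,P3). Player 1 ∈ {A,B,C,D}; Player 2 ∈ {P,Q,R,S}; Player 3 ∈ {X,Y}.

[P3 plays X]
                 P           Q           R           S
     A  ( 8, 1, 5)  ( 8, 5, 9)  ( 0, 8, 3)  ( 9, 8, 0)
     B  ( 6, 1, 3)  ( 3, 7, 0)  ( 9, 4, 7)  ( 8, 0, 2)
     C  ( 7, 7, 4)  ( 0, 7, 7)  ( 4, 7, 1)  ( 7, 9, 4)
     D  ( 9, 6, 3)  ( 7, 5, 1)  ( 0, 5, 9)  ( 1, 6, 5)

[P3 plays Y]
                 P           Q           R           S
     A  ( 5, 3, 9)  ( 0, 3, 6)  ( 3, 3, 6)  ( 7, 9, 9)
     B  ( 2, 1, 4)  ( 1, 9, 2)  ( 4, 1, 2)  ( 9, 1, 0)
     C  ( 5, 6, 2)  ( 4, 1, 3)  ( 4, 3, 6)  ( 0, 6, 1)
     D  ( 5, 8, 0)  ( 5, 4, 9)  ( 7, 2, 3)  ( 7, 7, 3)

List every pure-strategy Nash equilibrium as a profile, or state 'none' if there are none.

(A,P,X): not NE [P1→D gives 9>8; P2→S gives 8>1; P3→Y gives 9>5]
(A,P,Y): not NE [P2→S gives 9>3]
(A,Q,X): not NE [P2→S gives 8>5]
(A,Q,Y): not NE [P1→D gives 5>0; P2→S gives 9>3; P3→X gives 9>6]
(A,R,X): not NE [P1→B gives 9>0; P3→Y gives 6>3]
(A,R,Y): not NE [P1→D gives 7>3; P2→S gives 9>3]
(A,S,X): not NE [P3→Y gives 9>0]
(A,S,Y): not NE [P1→B gives 9>7]
(B,P,X): not NE [P1→D gives 9>6; P2→Q gives 7>1; P3→Y gives 4>3]
(B,P,Y): not NE [P1→D gives 5>2; P2→Q gives 9>1]
(B,Q,X): not NE [P1→A gives 8>3; P3→Y gives 2>0]
(B,Q,Y): not NE [P1→D gives 5>1]
(B,R,X): not NE [P2→Q gives 7>4]
(B,R,Y): not NE [P1→D gives 7>4; P2→Q gives 9>1; P3→X gives 7>2]
(B,S,X): not NE [P1→A gives 9>8; P2→Q gives 7>0]
(B,S,Y): not NE [P2→Q gives 9>1; P3→X gives 2>0]
(C,P,X): not NE [P1→D gives 9>7; P2→S gives 9>7]
(C,P,Y): not NE [P3→X gives 4>2]
(C,Q,X): not NE [P1→A gives 8>0; P2→S gives 9>7]
(C,Q,Y): not NE [P1→D gives 5>4; P2→S gives 6>1; P3→X gives 7>3]
(C,R,X): not NE [P1→B gives 9>4; P2→S gives 9>7; P3→Y gives 6>1]
(C,R,Y): not NE [P1→D gives 7>4; P2→S gives 6>3]
(C,S,X): not NE [P1→A gives 9>7]
(C,S,Y): not NE [P1→B gives 9>0; P3→X gives 4>1]
(D,P,X): NE
(D,P,Y): not NE [P3→X gives 3>0]
(D,Q,X): not NE [P1→A gives 8>7; P2→S gives 6>5; P3→Y gives 9>1]
(D,Q,Y): not NE [P2→P gives 8>4]
(D,R,X): not NE [P1→B gives 9>0; P2→S gives 6>5]
(D,R,Y): not NE [P2→P gives 8>2; P3→X gives 9>3]
(D,S,X): not NE [P1→A gives 9>1]
(D,S,Y): not NE [P1→B gives 9>7; P2→P gives 8>7; P3→X gives 5>3]

Nash profiles: (D,P,X)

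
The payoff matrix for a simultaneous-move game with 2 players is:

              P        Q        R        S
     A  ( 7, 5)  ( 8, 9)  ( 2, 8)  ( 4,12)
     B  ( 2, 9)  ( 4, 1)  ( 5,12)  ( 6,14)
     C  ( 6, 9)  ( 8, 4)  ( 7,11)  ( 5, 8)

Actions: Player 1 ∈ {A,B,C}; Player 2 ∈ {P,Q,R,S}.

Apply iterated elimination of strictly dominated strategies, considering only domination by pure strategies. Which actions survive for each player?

P2 drop P (R beats it: A:8>5 B:12>9 C:11>9)
P2 drop Q (S beats it: A:12>9 B:14>1 C:8>4)
P1 drop A (B beats it: R:5>2 S:6>4)
P1→{B,C} P2→{R,S}

Survivors P1:{B,C} P2:{R,S}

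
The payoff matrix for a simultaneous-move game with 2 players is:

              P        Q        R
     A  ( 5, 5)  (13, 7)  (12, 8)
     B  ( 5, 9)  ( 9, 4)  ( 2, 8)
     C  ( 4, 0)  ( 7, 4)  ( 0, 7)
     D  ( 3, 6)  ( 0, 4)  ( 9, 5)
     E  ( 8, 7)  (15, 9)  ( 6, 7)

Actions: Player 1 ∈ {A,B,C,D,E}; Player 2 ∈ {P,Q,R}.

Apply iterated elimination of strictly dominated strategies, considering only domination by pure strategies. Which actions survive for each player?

P1 drop B (E beats it: P:8>5 Q:15>9 R:6>2)
P1 drop C (A beats it: P:5>4 Q:13>7 R:12>0)
P1 drop D (A beats it: P:5>3 Q:13>0 R:12>9)
P2 drop P (Q beats it: A:7>5 E:9>7)
P1→{A,E} P2→{Q,R}

Survivors P1:{A,E} P2:{Q,R}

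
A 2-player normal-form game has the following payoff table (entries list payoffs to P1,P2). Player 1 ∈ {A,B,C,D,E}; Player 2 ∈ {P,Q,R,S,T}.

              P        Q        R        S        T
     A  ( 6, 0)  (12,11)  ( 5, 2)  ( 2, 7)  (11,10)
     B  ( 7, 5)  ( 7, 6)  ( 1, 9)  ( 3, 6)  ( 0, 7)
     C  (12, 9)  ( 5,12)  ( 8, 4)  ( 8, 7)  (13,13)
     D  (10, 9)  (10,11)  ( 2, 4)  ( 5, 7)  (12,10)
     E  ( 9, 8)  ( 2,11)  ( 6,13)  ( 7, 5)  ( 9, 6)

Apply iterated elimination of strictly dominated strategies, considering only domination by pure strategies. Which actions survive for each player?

Remaining: P1:{A,C,D} P2:{Q,T}

P1 drop B (D beats it: P:10>7 Q:10>7 R:2>1 S:5>3 T:12>0)
P1 drop E (C beats it: P:12>9 Q:5>2 R:8>6 S:8>7 T:13>9)
P2 drop P (Q beats it: A:11>0 C:12>9 D:11>9)
P2 drop R (Q beats it: A:11>2 C:12>4 D:11>4)
P2 drop S (Q beats it: A:11>7 C:12>7 D:11>7)
P1→{A,C,D} P2→{Q,T}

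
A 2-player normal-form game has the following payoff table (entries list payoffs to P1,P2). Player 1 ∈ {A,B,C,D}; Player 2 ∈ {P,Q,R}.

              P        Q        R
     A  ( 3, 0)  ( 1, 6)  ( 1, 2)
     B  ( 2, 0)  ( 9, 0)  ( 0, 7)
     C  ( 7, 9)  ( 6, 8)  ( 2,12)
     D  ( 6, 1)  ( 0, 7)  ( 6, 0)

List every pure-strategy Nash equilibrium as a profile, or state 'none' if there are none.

PSNE: ∅

(A,P): not NE [P1→C gives 7>3; P2→Q gives 6>0]
(A,Q): not NE [P1→B gives 9>1]
(A,R): not NE [P1→D gives 6>1; P2→Q gives 6>2]
(B,P): not NE [P1→C gives 7>2; P2→R gives 7>0]
(B,Q): not NE [P2→R gives 7>0]
(B,R): not NE [P1→D gives 6>0]
(C,P): not NE [P2→R gives 12>9]
(C,Q): not NE [P1→B gives 9>6; P2→R gives 12>8]
(C,R): not NE [P1→D gives 6>2]
(D,P): not NE [P1→C gives 7>6; P2→Q gives 7>1]
(D,Q): not NE [P1→B gives 9>0]
(D,R): not NE [P2→Q gives 7>0]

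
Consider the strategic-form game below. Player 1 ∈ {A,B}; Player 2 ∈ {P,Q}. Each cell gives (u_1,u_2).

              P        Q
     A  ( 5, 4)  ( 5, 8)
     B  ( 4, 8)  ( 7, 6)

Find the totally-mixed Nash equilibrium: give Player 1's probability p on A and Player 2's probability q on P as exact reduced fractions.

P1 indiff ⇒ q·5+(1-q)·5 = q·4+(1-q)·7 ⇒ q(1) = (1-q)(2) ⇒ q = 2/3
P2 indiff ⇒ p·4+(1-p)·8 = p·8+(1-p)·6 ⇒ p(-4) = (1-p)(-2) ⇒ p = 1/3

(p,q) = (1/3, 2/3)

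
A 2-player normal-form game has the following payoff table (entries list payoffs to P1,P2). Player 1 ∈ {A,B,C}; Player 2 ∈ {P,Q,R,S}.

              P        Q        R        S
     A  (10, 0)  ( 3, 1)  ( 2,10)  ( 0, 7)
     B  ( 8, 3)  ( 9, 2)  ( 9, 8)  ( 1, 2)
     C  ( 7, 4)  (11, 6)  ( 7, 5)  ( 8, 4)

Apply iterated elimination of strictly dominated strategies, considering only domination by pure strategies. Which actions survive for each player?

Survivors P1:{B,C} P2:{Q,R}

P2 drop P (R beats it: A:10>0 B:8>3 C:5>4)
P1 drop A (B beats it: Q:9>3 R:9>2 S:1>0)
P2 drop S (R beats it: B:8>2 C:5>4)
P1→{B,C} P2→{Q,R}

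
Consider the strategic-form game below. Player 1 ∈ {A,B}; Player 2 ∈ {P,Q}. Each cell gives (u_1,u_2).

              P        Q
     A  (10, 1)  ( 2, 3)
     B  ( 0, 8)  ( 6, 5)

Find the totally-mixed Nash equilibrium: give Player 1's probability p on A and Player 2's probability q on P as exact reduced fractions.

P1 indiff ⇒ q·10+(1-q)·2 = q·0+(1-q)·6 ⇒ q(10) = (1-q)(4) ⇒ q = 2/7
P2 indiff ⇒ p·1+(1-p)·8 = p·3+(1-p)·5 ⇒ p(-2) = (1-p)(-3) ⇒ p = 3/5

P1 mixes 3/5 on A; P2 mixes 2/7 on P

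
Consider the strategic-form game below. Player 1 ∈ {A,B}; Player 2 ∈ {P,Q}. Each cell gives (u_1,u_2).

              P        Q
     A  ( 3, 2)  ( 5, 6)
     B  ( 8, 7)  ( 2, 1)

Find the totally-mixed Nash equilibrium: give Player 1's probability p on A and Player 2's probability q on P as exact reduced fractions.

P1 mixes 3/5 on A; P2 mixes 3/8 on P

P1 indiff ⇒ q·3+(1-q)·5 = q·8+(1-q)·2 ⇒ q(-5) = (1-q)(-3) ⇒ q = 3/8
P2 indiff ⇒ p·2+(1-p)·7 = p·6+(1-p)·1 ⇒ p(-4) = (1-p)(-6) ⇒ p = 3/5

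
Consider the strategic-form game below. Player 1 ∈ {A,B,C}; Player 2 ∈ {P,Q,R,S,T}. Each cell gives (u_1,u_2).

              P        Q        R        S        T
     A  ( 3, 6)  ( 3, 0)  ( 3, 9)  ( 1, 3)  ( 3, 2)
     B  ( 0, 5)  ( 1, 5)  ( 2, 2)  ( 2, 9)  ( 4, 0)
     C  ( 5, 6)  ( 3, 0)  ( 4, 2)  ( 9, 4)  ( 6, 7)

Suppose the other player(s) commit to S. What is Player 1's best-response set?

P1 best: {C}

u_1(A vs S) = 1
u_1(B vs S) = 2
u_1(C vs S) = 9
max payoff 9 at {C}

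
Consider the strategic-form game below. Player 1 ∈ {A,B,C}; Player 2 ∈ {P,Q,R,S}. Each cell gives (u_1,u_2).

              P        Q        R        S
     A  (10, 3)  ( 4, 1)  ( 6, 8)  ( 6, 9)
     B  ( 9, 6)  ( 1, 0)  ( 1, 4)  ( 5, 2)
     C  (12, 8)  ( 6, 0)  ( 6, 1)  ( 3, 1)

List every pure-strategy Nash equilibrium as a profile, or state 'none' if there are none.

(A,P): not NE [P1→C gives 12>10; P2→S gives 9>3]
(A,Q): not NE [P1→C gives 6>4; P2→S gives 9>1]
(A,R): not NE [P2→S gives 9>8]
(A,S): NE
(B,P): not NE [P1→C gives 12>9]
(B,Q): not NE [P1→C gives 6>1; P2→P gives 6>0]
(B,R): not NE [P1→C gives 6>1; P2→P gives 6>4]
(B,S): not NE [P1→A gives 6>5; P2→P gives 6>2]
(C,P): NE
(C,Q): not NE [P2→P gives 8>0]
(C,R): not NE [P2→P gives 8>1]
(C,S): not NE [P1→A gives 6>3; P2→P gives 8>1]

Nash profiles: (A,S), (C,P)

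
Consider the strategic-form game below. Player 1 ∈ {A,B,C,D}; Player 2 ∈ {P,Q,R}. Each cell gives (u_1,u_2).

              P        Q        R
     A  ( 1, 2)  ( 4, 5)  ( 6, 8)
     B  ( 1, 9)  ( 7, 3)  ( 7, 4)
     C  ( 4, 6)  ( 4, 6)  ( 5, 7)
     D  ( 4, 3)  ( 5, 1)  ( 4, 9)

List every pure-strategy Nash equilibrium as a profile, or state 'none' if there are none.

(A,P): not NE [P1→D gives 4>1; P2→R gives 8>2]
(A,Q): not NE [P1→B gives 7>4; P2→R gives 8>5]
(A,R): not NE [P1→B gives 7>6]
(B,P): not NE [P1→D gives 4>1]
(B,Q): not NE [P2→P gives 9>3]
(B,R): not NE [P2→P gives 9>4]
(C,P): not NE [P2→R gives 7>6]
(C,Q): not NE [P1→B gives 7>4; P2→R gives 7>6]
(C,R): not NE [P1→B gives 7>5]
(D,P): not NE [P2→R gives 9>3]
(D,Q): not NE [P1→B gives 7>5; P2→R gives 9>1]
(D,R): not NE [P1→B gives 7>4]

No pure NE.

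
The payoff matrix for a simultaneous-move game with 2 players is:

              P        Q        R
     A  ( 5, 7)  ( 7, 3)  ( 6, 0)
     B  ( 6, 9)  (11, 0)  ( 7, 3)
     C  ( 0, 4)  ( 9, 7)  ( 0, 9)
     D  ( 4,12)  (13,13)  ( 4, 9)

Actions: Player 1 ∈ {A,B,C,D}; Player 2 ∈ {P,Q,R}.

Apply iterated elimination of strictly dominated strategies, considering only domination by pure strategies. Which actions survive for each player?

P1 drop A (B beats it: P:6>5 Q:11>7 R:7>6)
P1 drop C (B beats it: P:6>0 Q:11>9 R:7>0)
P2 drop R (P beats it: B:9>3 D:12>9)
P1→{B,D} P2→{P,Q}

Remaining: P1:{B,D} P2:{P,Q}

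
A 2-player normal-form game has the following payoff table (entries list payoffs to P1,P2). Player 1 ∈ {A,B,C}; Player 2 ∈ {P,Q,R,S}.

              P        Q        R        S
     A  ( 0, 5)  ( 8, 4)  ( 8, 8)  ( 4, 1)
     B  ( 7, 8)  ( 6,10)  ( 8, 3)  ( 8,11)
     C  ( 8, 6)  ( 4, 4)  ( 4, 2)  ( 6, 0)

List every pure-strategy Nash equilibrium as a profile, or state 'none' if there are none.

PSNE = {(A,R), (B,S), (C,P)}

(A,P): not NE [P1→C gives 8>0; P2→R gives 8>5]
(A,Q): not NE [P2→R gives 8>4]
(A,R): NE
(A,S): not NE [P1→B gives 8>4; P2→R gives 8>1]
(B,P): not NE [P1→C gives 8>7; P2→S gives 11>8]
(B,Q): not NE [P1→A gives 8>6; P2→S gives 11>10]
(B,R): not NE [P2→S gives 11>3]
(B,S): NE
(C,P): NE
(C,Q): not NE [P1→A gives 8>4; P2→P gives 6>4]
(C,R): not NE [P1→B gives 8>4; P2→P gives 6>2]
(C,S): not NE [P1→B gives 8>6; P2→P gives 6>0]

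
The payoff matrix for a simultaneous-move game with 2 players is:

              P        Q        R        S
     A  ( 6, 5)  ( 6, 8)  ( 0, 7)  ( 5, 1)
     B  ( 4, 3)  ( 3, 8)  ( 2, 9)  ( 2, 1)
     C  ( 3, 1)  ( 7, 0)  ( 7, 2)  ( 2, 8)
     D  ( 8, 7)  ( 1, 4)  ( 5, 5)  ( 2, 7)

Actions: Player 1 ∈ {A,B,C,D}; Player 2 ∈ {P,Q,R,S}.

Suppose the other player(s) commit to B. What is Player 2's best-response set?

u_2(P vs B) = 3
u_2(Q vs B) = 8
u_2(R vs B) = 9
u_2(S vs B) = 1
max payoff 9 at {R}

argmax u_2 = {R}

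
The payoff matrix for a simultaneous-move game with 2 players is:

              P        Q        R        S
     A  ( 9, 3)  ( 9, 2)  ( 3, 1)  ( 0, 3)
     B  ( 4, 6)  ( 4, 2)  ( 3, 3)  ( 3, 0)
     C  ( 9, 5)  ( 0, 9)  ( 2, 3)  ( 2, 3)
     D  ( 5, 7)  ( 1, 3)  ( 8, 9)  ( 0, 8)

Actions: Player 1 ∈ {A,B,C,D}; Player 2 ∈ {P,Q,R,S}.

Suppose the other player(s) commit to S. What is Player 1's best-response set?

u_1(A vs S) = 0
u_1(B vs S) = 3
u_1(C vs S) = 2
u_1(D vs S) = 0
max payoff 3 at {B}

argmax u_1 = {B}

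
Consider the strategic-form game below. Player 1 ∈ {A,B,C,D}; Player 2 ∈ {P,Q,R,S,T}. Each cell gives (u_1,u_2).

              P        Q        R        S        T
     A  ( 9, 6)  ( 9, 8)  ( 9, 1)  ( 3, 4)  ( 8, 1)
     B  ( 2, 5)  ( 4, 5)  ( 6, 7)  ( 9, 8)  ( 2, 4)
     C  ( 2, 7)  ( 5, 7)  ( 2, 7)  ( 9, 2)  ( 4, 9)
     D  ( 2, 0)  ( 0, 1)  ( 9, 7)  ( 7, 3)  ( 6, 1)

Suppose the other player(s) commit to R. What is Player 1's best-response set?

u_1(A vs R) = 9
u_1(B vs R) = 6
u_1(C vs R) = 2
u_1(D vs R) = 9
max payoff 9 at {A,D}

P1 best: {A,D}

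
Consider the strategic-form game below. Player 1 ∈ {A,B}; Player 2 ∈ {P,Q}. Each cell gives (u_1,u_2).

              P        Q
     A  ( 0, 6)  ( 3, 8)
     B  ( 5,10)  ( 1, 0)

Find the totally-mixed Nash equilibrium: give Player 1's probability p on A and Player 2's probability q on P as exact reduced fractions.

P1 mixes 5/6 on A; P2 mixes 2/7 on P

P1 indiff ⇒ q·0+(1-q)·3 = q·5+(1-q)·1 ⇒ q(-5) = (1-q)(-2) ⇒ q = 2/7
P2 indiff ⇒ p·6+(1-p)·10 = p·8+(1-p)·0 ⇒ p(-2) = (1-p)(-10) ⇒ p = 5/6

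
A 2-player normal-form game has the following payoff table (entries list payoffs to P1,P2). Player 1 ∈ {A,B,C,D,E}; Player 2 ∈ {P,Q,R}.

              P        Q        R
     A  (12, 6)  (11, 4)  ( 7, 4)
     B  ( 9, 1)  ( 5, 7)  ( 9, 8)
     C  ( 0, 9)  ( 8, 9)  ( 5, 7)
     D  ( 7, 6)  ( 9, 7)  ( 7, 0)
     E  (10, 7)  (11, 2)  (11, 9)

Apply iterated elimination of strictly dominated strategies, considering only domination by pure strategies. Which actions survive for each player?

P1 drop B (E beats it: P:10>9 Q:11>5 R:11>9)
P1 drop C (A beats it: P:12>0 Q:11>8 R:7>5)
P1 drop D (E beats it: P:10>7 Q:11>9 R:11>7)
P2 drop Q (P beats it: A:6>4 E:7>2)
P1→{A,E} P2→{P,R}

Survivors P1:{A,E} P2:{P,R}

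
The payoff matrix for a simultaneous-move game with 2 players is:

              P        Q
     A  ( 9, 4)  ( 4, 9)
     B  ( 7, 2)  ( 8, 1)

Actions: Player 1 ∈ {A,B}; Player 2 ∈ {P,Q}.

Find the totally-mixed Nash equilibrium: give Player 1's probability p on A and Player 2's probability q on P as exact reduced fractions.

P1 indiff ⇒ q·9+(1-q)·4 = q·7+(1-q)·8 ⇒ q(2) = (1-q)(4) ⇒ q = 2/3
P2 indiff ⇒ p·4+(1-p)·2 = p·9+(1-p)·1 ⇒ p(-5) = (1-p)(-1) ⇒ p = 1/6

P1 mixes 1/6 on A; P2 mixes 2/3 on P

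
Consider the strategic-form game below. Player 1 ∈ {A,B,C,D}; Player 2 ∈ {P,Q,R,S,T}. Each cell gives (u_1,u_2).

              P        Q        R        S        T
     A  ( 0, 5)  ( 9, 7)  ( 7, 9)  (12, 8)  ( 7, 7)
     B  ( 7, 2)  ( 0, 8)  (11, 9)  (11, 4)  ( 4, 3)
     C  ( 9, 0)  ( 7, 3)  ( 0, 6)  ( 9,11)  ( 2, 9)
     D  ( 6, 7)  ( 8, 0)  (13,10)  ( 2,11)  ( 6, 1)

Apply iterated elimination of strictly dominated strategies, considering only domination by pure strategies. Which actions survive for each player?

Survivors P1:{A,B,D} P2:{R,S}

P2 drop P (R beats it: A:9>5 B:9>2 C:6>0 D:10>7)
P1 drop C (A beats it: Q:9>7 R:7>0 S:12>9 T:7>2)
P2 drop Q (R beats it: A:9>7 B:9>8 D:10>0)
P2 drop T (R beats it: A:9>7 B:9>3 D:10>1)
P1→{A,B,D} P2→{R,S}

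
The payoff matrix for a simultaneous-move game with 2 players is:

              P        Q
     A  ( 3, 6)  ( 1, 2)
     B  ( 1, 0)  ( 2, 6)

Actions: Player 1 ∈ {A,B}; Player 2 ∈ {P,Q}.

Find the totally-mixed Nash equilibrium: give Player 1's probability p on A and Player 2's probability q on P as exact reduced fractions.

P1 mixes 3/5 on A; P2 mixes 1/3 on P

P1 indiff ⇒ q·3+(1-q)·1 = q·1+(1-q)·2 ⇒ q(2) = (1-q)(1) ⇒ q = 1/3
P2 indiff ⇒ p·6+(1-p)·0 = p·2+(1-p)·6 ⇒ p(4) = (1-p)(6) ⇒ p = 3/5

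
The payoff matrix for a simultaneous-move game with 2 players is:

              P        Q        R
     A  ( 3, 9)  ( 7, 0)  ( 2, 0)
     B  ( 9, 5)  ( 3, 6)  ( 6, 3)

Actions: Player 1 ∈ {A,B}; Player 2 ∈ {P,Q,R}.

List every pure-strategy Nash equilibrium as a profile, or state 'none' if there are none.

Equilibria: none

(A,P): not NE [P1→B gives 9>3]
(A,Q): not NE [P2→P gives 9>0]
(A,R): not NE [P1→B gives 6>2; P2→P gives 9>0]
(B,P): not NE [P2→Q gives 6>5]
(B,Q): not NE [P1→A gives 7>3]
(B,R): not NE [P2→Q gives 6>3]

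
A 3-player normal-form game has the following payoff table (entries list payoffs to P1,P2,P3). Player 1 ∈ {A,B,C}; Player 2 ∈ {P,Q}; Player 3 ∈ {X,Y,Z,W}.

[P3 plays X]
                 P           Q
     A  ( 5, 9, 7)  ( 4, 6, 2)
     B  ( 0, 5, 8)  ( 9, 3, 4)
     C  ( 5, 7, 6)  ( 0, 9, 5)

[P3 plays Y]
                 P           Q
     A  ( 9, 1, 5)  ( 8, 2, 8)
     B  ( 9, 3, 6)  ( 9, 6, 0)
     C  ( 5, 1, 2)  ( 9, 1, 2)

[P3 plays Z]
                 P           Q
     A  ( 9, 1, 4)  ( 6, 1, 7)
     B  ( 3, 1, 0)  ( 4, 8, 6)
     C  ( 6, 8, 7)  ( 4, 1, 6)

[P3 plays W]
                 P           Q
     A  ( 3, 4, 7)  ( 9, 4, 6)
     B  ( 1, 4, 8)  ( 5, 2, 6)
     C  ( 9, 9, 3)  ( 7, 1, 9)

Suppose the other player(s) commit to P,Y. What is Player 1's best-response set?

u_1(A vs P,Y) = 9
u_1(B vs P,Y) = 9
u_1(C vs P,Y) = 5
max payoff 9 at {A,B}

BR_1 = {A,B}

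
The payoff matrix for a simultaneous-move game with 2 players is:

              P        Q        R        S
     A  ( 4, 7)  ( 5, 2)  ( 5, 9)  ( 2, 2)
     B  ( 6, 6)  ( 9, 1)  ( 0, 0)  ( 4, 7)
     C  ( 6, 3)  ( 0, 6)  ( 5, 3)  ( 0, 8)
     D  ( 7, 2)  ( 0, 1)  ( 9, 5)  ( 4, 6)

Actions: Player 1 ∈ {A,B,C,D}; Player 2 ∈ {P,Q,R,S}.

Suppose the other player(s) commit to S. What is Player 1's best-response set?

u_1(A vs S) = 2
u_1(B vs S) = 4
u_1(C vs S) = 0
u_1(D vs S) = 4
max payoff 4 at {B,D}

argmax u_1 = {B,D}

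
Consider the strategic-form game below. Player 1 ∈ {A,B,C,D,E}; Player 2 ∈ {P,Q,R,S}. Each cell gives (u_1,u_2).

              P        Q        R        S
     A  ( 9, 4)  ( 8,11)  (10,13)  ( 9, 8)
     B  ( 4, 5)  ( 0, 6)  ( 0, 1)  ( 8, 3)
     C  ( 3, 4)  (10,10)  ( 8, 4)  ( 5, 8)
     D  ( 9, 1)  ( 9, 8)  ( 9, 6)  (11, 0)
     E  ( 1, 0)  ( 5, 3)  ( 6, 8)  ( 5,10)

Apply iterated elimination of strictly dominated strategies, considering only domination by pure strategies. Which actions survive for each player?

P1 drop B (A beats it: P:9>4 Q:8>0 R:10>0 S:9>8)
P1 drop E (A beats it: P:9>1 Q:8>5 R:10>6 S:9>5)
P2 drop P (Q beats it: A:11>4 C:10>4 D:8>1)
P2 drop S (Q beats it: A:11>8 C:10>8 D:8>0)
P1→{A,C,D} P2→{Q,R}

Survivors P1:{A,C,D} P2:{Q,R}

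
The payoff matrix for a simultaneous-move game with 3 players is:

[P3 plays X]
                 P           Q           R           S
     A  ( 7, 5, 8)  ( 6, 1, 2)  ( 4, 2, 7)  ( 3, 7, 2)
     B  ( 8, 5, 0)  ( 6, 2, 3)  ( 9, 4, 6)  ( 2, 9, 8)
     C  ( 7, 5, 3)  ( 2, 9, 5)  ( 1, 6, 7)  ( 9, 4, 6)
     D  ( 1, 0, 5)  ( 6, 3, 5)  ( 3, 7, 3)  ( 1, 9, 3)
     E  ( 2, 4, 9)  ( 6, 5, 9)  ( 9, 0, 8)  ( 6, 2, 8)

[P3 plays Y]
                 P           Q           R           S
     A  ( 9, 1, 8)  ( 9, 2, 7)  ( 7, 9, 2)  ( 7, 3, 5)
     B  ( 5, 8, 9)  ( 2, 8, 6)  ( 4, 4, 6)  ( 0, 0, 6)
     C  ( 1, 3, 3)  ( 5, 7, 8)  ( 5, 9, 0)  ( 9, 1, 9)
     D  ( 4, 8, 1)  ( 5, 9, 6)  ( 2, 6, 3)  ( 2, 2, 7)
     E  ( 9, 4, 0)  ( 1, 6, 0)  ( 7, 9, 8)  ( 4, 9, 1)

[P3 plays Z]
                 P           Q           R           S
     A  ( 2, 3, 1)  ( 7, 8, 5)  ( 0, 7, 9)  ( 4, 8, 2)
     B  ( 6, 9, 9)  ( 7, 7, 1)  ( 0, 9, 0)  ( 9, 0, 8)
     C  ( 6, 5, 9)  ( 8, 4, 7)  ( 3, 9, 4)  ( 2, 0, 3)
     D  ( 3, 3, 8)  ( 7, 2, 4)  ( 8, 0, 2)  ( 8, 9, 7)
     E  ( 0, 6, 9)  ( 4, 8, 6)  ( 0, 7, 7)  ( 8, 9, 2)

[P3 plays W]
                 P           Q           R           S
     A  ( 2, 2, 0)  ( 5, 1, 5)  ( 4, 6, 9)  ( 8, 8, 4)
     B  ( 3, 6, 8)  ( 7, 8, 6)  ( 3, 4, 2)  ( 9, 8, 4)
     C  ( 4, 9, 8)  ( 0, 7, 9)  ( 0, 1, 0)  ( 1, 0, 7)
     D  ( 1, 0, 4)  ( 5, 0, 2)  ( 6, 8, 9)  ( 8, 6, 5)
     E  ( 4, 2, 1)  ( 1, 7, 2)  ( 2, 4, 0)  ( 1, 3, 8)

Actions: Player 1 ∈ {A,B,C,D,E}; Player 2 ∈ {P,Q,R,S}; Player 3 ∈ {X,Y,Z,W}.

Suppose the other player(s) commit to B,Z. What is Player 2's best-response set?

u_2(P vs B,Z) = 9
u_2(Q vs B,Z) = 7
u_2(R vs B,Z) = 9
u_2(S vs B,Z) = 0
max payoff 9 at {P,R}

P2 best: {P,R}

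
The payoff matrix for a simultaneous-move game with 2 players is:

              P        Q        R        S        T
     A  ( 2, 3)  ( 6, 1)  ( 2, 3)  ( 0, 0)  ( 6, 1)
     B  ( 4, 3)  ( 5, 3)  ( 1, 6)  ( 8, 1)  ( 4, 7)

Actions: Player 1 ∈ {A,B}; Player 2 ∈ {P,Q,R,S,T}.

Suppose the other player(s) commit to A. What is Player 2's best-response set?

u_2(P vs A) = 3
u_2(Q vs A) = 1
u_2(R vs A) = 3
u_2(S vs A) = 0
u_2(T vs A) = 1
max payoff 3 at {P,R}

argmax u_2 = {P,R}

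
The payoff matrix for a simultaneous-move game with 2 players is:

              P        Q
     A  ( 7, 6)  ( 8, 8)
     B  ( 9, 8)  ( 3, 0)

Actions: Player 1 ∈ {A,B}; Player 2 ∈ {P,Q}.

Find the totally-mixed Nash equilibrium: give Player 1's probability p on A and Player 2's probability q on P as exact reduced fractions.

P1 indiff ⇒ q·7+(1-q)·8 = q·9+(1-q)·3 ⇒ q(-2) = (1-q)(-5) ⇒ q = 5/7
P2 indiff ⇒ p·6+(1-p)·8 = p·8+(1-p)·0 ⇒ p(-2) = (1-p)(-8) ⇒ p = 4/5

(p,q) = (4/5, 5/7)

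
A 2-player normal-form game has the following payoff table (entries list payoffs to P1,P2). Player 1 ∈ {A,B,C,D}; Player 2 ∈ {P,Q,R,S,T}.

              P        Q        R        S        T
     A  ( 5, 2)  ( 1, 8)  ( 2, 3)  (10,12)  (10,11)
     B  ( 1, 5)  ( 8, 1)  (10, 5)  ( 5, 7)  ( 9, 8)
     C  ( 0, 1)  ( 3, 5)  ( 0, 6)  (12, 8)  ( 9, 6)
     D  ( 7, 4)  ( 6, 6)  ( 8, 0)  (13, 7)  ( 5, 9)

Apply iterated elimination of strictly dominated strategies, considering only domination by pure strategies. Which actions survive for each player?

Survivors P1:{A,C,D} P2:{S,T}

P2 drop P (S beats it: A:12>2 B:7>5 C:8>1 D:7>4)
P2 drop Q (S beats it: A:12>8 B:7>1 C:8>5 D:7>6)
P2 drop R (S beats it: A:12>3 B:7>5 C:8>6 D:7>0)
P1 drop B (A beats it: S:10>5 T:10>9)
P1→{A,C,D} P2→{S,T}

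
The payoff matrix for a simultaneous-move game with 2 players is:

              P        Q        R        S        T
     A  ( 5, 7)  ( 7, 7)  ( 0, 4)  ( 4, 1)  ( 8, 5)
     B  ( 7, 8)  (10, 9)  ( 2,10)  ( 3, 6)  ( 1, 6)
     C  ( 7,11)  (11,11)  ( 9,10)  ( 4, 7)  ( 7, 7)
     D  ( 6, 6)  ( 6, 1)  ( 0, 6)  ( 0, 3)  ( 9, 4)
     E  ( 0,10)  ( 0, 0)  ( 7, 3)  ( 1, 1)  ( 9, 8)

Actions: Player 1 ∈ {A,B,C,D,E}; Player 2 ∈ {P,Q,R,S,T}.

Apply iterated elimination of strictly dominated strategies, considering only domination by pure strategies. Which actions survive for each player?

P2 drop S (P beats it: A:7>1 B:8>6 C:11>7 D:6>3 E:10>1)
P2 drop T (P beats it: A:7>5 B:8>6 C:11>7 D:6>4 E:10>8)
P1 drop A (B beats it: P:7>5 Q:10>7 R:2>0)
P1 drop D (B beats it: P:7>6 Q:10>6 R:2>0)
P1 drop E (C beats it: P:7>0 Q:11>0 R:9>7)
P1→{B,C} P2→{P,Q,R}

IESDS → P1:{B,C} P2:{P,Q,R}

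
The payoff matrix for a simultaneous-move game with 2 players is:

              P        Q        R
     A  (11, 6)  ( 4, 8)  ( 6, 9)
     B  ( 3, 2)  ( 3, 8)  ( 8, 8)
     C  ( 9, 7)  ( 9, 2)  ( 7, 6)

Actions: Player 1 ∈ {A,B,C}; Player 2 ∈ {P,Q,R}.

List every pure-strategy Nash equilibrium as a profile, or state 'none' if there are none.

PSNE = {(B,R)}

(A,P): not NE [P2→R gives 9>6]
(A,Q): not NE [P1→C gives 9>4; P2→R gives 9>8]
(A,R): not NE [P1→B gives 8>6]
(B,P): not NE [P1→A gives 11>3; P2→R gives 8>2]
(B,Q): not NE [P1→C gives 9>3]
(B,R): NE
(C,P): not NE [P1→A gives 11>9]
(C,Q): not NE [P2→P gives 7>2]
(C,R): not NE [P1→B gives 8>7; P2→P gives 7>6]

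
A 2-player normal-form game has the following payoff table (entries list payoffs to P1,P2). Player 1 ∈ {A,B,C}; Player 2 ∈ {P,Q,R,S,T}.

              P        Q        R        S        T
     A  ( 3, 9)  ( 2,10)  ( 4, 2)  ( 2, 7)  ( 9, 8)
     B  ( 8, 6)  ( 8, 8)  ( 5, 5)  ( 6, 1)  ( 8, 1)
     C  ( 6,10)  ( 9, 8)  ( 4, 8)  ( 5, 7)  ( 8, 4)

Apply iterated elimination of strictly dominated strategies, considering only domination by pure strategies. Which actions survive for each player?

P2 drop R (P beats it: A:9>2 B:6>5 C:10>8)
P2 drop S (P beats it: A:9>7 B:6>1 C:10>7)
P2 drop T (P beats it: A:9>8 B:6>1 C:10>4)
P1 drop A (B beats it: P:8>3 Q:8>2)
P1→{B,C} P2→{P,Q}

IESDS → P1:{B,C} P2:{P,Q}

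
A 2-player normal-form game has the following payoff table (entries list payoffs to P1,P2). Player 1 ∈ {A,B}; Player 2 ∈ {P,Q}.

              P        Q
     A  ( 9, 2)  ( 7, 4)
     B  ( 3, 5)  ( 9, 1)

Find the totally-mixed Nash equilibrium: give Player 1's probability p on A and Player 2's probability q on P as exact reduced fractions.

(p,q) = (2/3, 1/4)

P1 indiff ⇒ q·9+(1-q)·7 = q·3+(1-q)·9 ⇒ q(6) = (1-q)(2) ⇒ q = 1/4
P2 indiff ⇒ p·2+(1-p)·5 = p·4+(1-p)·1 ⇒ p(-2) = (1-p)(-4) ⇒ p = 2/3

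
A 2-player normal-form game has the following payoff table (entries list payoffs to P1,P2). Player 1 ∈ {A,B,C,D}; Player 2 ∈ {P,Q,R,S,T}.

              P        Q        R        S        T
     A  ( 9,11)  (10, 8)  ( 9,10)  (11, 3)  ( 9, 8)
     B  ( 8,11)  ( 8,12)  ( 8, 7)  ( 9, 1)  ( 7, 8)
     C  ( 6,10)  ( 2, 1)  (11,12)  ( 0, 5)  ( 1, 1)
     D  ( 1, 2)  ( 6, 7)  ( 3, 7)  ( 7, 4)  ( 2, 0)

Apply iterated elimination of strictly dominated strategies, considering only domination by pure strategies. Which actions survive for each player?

Survivors P1:{A,C} P2:{P,R}

P1 drop B (A beats it: P:9>8 Q:10>8 R:9>8 S:11>9 T:9>7)
P1 drop D (A beats it: P:9>1 Q:10>6 R:9>3 S:11>7 T:9>2)
P2 drop Q (P beats it: A:11>8 C:10>1)
P2 drop S (P beats it: A:11>3 C:10>5)
P2 drop T (P beats it: A:11>8 C:10>1)
P1→{A,C} P2→{P,R}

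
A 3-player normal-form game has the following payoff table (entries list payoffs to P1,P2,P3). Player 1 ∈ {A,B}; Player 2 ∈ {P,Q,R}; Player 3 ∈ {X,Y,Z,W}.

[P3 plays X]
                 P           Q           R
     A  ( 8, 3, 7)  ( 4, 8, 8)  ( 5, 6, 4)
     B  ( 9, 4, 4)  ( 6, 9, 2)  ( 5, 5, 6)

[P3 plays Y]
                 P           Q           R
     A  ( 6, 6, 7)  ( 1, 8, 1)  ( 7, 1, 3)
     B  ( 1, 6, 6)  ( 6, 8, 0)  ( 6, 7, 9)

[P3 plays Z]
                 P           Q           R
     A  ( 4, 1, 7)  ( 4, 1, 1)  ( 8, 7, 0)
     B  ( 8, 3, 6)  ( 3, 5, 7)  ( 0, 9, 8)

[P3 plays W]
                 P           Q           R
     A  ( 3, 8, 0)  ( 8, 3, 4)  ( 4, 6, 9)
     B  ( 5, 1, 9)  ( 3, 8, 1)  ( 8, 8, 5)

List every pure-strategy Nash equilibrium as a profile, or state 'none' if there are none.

Equilibria: none

(A,P,X): not NE [P1→B gives 9>8; P2→Q gives 8>3]
(A,P,Y): not NE [P2→Q gives 8>6]
(A,P,Z): not NE [P1→B gives 8>4; P2→R gives 7>1]
(A,P,W): not NE [P1→B gives 5>3; P3→Z gives 7>0]
(A,Q,X): not NE [P1→B gives 6>4]
(A,Q,Y): not NE [P1→B gives 6>1; P3→X gives 8>1]
(A,Q,Z): not NE [P2→R gives 7>1; P3→X gives 8>1]
(A,Q,W): not NE [P2→P gives 8>3; P3→X gives 8>4]
(A,R,X): not NE [P2→Q gives 8>6; P3→W gives 9>4]
(A,R,Y): not NE [P2→Q gives 8>1; P3→W gives 9>3]
(A,R,Z): not NE [P3→W gives 9>0]
(A,R,W): not NE [P1→B gives 8>4; P2→P gives 8>6]
(B,P,X): not NE [P2→Q gives 9>4; P3→W gives 9>4]
(B,P,Y): not NE [P1→A gives 6>1; P2→Q gives 8>6; P3→W gives 9>6]
(B,P,Z): not NE [P2→R gives 9>3; P3→W gives 9>6]
(B,P,W): not NE [P2→R gives 8>1]
(B,Q,X): not NE [P3→Z gives 7>2]
(B,Q,Y): not NE [P3→Z gives 7>0]
(B,Q,Z): not NE [P1→A gives 4>3; P2→R gives 9>5]
(B,Q,W): not NE [P1→A gives 8>3; P3→Z gives 7>1]
(B,R,X): not NE [P2→Q gives 9>5; P3→Y gives 9>6]
(B,R,Y): not NE [P1→A gives 7>6; P2→Q gives 8>7]
(B,R,Z): not NE [P1→A gives 8>0; P3→Y gives 9>8]
(B,R,W): not NE [P3→Y gives 9>5]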